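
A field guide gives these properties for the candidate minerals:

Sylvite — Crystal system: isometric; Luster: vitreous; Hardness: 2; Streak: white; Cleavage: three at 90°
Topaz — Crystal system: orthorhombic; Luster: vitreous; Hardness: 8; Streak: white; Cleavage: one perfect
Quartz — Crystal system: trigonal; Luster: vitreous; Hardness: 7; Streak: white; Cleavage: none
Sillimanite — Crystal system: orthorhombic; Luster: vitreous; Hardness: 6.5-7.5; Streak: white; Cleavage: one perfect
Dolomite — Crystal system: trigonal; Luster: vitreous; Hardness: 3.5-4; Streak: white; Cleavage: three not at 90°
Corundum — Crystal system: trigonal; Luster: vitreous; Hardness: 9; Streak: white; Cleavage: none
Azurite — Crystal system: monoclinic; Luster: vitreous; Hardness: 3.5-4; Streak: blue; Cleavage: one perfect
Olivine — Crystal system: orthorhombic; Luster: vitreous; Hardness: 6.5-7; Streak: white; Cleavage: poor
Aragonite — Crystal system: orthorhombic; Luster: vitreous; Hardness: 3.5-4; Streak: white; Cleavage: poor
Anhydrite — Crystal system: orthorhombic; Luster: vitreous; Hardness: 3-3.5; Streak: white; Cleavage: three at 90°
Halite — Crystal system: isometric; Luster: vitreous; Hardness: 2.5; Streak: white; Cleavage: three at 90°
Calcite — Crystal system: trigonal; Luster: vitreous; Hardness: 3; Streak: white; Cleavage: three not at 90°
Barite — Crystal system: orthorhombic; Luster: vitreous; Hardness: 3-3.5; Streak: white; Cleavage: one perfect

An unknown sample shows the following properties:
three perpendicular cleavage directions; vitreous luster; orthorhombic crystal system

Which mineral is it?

Anhydrite

Three perpendicular cleavage directions: narrows the field to Sylvite, Anhydrite, Halite.
Vitreous luster: consistent with all remaining minerals.
Orthorhombic crystal system: only Anhydrite remains.
Only Anhydrite satisfies all observations.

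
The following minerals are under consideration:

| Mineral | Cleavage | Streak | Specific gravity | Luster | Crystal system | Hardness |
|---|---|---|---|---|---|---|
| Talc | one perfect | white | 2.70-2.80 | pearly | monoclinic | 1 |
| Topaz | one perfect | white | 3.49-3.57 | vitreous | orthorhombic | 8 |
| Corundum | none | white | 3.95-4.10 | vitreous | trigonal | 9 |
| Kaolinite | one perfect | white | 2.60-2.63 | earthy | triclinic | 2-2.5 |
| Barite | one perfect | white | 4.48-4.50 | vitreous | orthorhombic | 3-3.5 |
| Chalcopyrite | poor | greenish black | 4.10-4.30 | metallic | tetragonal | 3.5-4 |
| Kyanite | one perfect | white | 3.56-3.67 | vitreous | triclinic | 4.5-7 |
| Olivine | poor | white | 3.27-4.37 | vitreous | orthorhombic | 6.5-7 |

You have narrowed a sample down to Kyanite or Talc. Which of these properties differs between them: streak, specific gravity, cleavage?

Streak: both white — shared.
Specific gravity: Kyanite 3.56-3.67, Talc 2.70-2.80 — different.
Cleavage: both one perfect — shared.
Only specific gravity differs between Kyanite and Talc among the listed tests.

specific gravity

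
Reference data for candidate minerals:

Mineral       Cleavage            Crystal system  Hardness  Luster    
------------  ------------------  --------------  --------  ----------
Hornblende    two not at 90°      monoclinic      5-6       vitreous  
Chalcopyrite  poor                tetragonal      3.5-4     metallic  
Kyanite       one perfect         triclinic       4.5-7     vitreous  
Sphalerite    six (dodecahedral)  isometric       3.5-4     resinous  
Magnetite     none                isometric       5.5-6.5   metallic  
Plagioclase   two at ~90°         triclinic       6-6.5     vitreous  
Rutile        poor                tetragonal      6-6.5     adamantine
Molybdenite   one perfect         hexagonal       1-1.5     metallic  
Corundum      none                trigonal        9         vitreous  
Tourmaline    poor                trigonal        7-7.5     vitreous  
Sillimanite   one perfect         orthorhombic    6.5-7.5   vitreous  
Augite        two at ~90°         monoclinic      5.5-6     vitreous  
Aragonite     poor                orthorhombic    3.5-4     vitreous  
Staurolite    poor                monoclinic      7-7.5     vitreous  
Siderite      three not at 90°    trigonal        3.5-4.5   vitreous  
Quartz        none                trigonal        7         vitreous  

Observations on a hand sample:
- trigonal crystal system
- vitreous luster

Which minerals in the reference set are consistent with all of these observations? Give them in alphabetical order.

Corundum, Quartz, Siderite, Tourmaline

Trigonal crystal system: Corundum, Tourmaline, Siderite, Quartz remain.
Vitreous luster: all remaining candidates fit.
Remaining candidates: Corundum, Quartz, Siderite, Tourmaline.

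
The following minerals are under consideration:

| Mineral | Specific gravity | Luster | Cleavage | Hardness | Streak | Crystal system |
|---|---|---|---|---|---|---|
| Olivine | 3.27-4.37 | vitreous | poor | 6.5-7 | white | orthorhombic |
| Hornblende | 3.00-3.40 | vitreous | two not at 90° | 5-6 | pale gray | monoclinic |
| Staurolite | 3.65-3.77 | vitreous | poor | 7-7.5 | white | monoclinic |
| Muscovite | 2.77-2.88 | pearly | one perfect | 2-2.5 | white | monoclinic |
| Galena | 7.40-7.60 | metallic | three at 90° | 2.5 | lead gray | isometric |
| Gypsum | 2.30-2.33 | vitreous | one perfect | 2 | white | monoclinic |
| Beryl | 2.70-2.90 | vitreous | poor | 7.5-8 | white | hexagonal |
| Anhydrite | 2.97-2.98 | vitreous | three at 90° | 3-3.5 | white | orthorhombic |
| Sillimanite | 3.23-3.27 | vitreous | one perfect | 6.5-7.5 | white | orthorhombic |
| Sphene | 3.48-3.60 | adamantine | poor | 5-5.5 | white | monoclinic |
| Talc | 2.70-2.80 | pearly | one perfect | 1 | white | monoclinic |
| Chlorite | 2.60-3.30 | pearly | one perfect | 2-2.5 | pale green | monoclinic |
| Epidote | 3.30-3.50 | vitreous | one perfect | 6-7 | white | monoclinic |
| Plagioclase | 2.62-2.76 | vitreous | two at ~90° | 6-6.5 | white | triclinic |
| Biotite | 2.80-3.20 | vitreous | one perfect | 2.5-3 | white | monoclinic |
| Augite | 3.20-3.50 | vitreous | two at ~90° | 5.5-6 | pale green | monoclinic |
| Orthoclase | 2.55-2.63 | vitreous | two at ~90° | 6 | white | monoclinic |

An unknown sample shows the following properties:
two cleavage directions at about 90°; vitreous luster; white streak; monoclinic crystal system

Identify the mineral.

Two cleavage directions at about 90° — Plagioclase, Augite, Orthoclase remain.
Vitreous luster — all remaining candidates fit.
White streak is inconsistent with Augite.
Monoclinic crystal system excludes Plagioclase.
Only Orthoclase satisfies all observations.

Orthoclase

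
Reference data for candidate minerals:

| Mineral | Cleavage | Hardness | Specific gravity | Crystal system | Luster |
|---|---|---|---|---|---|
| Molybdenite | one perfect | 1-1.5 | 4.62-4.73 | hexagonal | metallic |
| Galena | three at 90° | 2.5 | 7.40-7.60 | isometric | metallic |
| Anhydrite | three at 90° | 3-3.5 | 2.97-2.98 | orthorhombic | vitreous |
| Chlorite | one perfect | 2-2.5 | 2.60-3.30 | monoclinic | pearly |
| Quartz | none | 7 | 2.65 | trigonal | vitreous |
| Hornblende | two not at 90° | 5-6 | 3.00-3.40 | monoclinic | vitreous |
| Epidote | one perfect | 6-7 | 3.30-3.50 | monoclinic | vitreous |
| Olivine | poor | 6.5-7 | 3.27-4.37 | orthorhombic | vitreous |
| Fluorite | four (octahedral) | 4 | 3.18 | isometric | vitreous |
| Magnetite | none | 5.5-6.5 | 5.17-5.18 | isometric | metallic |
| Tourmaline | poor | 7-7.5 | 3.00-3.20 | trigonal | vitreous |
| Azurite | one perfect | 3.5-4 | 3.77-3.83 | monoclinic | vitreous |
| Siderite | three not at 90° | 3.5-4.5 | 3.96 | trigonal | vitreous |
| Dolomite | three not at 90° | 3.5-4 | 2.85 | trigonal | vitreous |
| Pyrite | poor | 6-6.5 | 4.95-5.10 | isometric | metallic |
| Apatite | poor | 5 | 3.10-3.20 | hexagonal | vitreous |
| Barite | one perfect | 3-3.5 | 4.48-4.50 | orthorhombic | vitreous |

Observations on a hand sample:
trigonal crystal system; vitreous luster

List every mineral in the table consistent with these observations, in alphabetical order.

Trigonal crystal system — leaves Quartz, Tourmaline, Siderite, Dolomite.
Vitreous luster — no further eliminations.
Remaining candidates: Dolomite, Quartz, Siderite, Tourmaline.

Dolomite, Quartz, Siderite, Tourmaline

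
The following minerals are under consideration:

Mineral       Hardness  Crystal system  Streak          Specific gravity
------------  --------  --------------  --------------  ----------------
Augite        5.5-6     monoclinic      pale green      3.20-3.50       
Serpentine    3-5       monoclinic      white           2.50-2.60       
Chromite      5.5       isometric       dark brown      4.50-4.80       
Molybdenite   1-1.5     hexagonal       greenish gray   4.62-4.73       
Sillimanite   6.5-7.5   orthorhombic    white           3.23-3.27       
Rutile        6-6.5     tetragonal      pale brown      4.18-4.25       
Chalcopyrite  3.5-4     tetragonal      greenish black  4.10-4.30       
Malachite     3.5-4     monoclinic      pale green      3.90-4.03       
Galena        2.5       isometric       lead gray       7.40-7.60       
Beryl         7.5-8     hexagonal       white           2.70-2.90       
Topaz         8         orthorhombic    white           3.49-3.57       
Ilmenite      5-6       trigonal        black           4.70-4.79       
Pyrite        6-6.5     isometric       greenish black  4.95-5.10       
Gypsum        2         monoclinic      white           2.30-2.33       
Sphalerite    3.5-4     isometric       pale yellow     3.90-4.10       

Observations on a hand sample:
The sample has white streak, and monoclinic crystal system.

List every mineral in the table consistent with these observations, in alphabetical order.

Gypsum, Serpentine

White streak: only Serpentine, Sillimanite, Beryl, Topaz, Gypsum remain.
Monoclinic crystal system: narrows the field to Serpentine, Gypsum.
Consistent with every observation: Gypsum, Serpentine.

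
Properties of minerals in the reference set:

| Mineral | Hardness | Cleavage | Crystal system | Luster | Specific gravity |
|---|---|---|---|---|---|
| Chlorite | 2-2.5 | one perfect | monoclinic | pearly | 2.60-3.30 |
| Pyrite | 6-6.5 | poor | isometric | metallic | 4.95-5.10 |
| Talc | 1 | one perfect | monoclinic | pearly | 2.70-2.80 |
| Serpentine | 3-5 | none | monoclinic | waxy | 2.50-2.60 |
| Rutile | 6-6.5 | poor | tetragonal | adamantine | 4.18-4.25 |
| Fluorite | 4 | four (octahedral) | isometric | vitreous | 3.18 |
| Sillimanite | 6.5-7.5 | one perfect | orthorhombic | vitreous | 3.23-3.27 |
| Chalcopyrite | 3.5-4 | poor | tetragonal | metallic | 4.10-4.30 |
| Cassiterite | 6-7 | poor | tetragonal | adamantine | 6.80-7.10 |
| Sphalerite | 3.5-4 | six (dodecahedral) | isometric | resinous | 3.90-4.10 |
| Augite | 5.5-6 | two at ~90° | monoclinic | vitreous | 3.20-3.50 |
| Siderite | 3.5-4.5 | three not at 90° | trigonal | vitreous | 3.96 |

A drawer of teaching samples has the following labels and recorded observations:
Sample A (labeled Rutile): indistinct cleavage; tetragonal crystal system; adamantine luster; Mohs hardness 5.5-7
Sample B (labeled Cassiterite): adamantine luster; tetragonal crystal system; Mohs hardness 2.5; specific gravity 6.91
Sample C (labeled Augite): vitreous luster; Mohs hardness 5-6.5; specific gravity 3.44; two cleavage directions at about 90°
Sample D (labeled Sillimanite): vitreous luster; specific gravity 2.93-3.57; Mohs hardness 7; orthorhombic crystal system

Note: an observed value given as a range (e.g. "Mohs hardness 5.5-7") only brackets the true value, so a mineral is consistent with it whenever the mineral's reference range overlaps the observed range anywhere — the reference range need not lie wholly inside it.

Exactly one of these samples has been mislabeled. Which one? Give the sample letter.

B

Sample A: nothing contradicts Rutile.
Sample B: Cassiterite has hardness 6-7, but the record shows Mohs hardness 2.5 — this label is wrong.
Sample C: nothing contradicts Augite.
Sample D: nothing contradicts Sillimanite.
Sample B is the mislabeled one.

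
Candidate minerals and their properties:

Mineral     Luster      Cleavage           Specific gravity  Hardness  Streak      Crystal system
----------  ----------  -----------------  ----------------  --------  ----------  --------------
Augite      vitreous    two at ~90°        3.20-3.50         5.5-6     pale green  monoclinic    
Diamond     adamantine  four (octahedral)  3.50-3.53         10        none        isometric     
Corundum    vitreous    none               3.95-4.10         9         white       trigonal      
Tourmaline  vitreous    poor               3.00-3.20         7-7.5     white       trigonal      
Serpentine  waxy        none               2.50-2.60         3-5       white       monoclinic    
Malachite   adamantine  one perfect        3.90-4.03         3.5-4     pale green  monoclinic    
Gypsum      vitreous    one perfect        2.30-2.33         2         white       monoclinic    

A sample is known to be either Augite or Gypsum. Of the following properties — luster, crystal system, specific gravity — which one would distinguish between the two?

specific gravity

Luster: both vitreous — no difference.
Crystal system: both monoclinic — no difference.
Specific gravity: Augite 3.20-3.50, Gypsum 2.30-2.33 — these differ.
Of the listed properties, specific gravity is the one that separates them.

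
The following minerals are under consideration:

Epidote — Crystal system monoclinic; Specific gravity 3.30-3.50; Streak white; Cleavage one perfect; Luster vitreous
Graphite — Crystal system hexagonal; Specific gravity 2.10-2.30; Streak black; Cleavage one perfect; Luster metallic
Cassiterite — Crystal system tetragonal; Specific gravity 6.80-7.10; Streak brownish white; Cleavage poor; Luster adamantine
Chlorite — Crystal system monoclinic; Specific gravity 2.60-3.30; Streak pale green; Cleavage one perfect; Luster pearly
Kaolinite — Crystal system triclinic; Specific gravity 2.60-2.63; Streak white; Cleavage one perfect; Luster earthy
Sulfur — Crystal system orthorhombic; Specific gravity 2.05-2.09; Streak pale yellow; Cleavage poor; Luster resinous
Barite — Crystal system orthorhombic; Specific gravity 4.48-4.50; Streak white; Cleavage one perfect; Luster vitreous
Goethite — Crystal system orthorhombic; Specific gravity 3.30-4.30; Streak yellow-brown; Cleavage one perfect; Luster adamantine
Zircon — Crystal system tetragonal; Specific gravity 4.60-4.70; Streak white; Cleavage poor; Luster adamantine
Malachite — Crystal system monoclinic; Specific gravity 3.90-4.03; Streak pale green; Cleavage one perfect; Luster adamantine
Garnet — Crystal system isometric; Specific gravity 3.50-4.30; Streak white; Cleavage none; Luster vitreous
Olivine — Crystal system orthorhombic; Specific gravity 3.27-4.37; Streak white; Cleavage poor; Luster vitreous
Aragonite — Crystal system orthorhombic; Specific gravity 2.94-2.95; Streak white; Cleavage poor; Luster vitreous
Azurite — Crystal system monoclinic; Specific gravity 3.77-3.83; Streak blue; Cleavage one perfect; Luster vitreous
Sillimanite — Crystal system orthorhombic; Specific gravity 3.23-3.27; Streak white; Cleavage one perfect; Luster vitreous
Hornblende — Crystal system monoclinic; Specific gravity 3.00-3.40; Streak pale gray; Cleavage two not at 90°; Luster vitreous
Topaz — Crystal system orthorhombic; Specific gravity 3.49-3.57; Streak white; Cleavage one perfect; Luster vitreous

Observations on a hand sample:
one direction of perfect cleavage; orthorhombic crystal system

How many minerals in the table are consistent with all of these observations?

4

One direction of perfect cleavage — narrows the field to Epidote, Graphite, Chlorite, Kaolinite, Barite, Goethite, Malachite, Azurite, Sillimanite, Topaz.
Orthorhombic crystal system — leaves Barite, Goethite, Sillimanite, Topaz.
Consistent with every observation: Barite, Goethite, Sillimanite, Topaz.
That is 4 minerals.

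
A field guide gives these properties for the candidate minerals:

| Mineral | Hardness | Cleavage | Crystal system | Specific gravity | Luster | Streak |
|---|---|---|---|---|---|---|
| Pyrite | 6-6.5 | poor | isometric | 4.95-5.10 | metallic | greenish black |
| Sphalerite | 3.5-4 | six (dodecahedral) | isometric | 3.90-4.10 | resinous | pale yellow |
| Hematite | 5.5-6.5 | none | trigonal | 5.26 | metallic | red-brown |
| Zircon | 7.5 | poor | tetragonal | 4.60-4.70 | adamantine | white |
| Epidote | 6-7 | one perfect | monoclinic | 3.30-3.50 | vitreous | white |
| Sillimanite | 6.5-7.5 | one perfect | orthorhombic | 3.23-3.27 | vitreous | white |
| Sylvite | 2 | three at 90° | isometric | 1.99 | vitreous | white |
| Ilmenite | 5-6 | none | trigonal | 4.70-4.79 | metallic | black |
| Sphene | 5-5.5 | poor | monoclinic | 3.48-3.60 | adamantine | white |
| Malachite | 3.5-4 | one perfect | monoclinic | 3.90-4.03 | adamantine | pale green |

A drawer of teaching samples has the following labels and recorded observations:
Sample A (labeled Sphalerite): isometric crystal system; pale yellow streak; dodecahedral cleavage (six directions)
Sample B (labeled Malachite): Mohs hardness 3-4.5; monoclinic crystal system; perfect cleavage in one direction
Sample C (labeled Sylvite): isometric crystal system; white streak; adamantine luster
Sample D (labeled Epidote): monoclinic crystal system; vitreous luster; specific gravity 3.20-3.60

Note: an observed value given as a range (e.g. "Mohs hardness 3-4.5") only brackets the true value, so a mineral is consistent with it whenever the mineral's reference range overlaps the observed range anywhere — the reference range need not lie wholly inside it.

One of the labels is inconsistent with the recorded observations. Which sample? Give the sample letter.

Sample A: all recorded properties match Sphalerite.
Sample B: all recorded properties match Malachite.
Sample C: adamantine luster is outside the reference for Sylvite (vitreous luster) — mislabeled.
Sample D: all recorded properties match Epidote.
Sample C is the mislabeled one.

C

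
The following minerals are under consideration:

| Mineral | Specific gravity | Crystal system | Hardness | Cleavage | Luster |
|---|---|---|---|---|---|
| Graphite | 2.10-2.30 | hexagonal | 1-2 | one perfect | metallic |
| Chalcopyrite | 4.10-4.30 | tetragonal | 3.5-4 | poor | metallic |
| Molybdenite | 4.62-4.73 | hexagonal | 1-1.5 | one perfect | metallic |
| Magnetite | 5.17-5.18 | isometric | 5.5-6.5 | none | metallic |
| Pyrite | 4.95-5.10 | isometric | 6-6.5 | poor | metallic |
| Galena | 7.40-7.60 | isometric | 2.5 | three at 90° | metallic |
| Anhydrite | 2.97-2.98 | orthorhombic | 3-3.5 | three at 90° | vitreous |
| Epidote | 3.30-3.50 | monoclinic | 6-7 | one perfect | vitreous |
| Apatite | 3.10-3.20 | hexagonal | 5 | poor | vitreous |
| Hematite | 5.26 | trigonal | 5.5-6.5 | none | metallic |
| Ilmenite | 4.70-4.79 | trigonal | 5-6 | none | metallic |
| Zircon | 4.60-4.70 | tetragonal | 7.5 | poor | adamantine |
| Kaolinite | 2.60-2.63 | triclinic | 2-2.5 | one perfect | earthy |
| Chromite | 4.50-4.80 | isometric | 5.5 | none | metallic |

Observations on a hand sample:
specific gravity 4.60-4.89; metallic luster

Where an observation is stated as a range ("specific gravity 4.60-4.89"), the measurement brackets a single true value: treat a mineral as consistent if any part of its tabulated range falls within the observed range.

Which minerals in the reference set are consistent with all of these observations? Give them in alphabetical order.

Chromite, Ilmenite, Molybdenite

Specific gravity 4.60-4.89: narrows the field to Molybdenite, Ilmenite, Zircon, Chromite.
Metallic luster is inconsistent with Zircon.
The minerals that satisfy all observations are Chromite, Ilmenite, Molybdenite.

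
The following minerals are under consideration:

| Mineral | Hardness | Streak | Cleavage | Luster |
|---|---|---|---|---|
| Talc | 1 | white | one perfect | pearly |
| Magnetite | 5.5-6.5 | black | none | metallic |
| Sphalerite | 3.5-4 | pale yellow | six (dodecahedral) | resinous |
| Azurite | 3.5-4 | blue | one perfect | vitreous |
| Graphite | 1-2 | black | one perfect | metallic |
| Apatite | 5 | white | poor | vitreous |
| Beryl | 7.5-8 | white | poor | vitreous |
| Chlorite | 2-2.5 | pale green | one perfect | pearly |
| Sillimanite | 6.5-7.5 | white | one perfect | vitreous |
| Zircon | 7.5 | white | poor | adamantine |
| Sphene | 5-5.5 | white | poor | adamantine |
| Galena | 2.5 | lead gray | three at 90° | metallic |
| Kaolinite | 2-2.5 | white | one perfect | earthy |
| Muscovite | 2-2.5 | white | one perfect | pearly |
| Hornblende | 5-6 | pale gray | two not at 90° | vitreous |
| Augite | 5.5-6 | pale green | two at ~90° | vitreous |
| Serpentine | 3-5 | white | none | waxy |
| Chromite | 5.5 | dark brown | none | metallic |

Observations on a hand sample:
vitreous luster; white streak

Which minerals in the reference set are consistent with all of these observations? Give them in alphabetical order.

Vitreous luster: Azurite, Apatite, Beryl, Sillimanite, Hornblende, Augite remain.
White streak eliminates Azurite, Hornblende, Augite.
Remaining candidates: Apatite, Beryl, Sillimanite.

Apatite, Beryl, Sillimanite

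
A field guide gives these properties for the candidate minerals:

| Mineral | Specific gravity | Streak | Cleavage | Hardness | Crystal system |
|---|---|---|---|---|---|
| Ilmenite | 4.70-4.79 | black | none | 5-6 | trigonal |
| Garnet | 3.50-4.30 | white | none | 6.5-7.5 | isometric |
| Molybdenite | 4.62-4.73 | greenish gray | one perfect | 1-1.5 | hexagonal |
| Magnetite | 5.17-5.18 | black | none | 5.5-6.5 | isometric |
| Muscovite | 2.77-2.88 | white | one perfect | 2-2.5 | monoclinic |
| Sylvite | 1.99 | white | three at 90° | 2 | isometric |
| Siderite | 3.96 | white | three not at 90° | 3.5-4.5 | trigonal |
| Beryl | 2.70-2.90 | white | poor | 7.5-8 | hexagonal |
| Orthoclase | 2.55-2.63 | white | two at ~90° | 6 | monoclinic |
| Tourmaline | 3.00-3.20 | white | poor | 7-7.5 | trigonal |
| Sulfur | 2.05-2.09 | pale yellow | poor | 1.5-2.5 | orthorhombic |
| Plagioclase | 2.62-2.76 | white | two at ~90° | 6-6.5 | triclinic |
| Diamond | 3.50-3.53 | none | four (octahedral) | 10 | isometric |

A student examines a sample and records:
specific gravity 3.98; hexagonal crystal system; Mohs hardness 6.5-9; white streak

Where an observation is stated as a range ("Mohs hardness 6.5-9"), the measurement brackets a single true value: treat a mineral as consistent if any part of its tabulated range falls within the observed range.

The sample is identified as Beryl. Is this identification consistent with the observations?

Specific gravity 3.98 — Beryl has SG 2.70-2.90; which does not match.
Hexagonal crystal system — matches Beryl (hexagonal system).
Mohs hardness 6.5-9 — matches Beryl (hardness 7.5-8).
White streak — matches Beryl (white streak).
Beryl is excluded by the specific gravity.

No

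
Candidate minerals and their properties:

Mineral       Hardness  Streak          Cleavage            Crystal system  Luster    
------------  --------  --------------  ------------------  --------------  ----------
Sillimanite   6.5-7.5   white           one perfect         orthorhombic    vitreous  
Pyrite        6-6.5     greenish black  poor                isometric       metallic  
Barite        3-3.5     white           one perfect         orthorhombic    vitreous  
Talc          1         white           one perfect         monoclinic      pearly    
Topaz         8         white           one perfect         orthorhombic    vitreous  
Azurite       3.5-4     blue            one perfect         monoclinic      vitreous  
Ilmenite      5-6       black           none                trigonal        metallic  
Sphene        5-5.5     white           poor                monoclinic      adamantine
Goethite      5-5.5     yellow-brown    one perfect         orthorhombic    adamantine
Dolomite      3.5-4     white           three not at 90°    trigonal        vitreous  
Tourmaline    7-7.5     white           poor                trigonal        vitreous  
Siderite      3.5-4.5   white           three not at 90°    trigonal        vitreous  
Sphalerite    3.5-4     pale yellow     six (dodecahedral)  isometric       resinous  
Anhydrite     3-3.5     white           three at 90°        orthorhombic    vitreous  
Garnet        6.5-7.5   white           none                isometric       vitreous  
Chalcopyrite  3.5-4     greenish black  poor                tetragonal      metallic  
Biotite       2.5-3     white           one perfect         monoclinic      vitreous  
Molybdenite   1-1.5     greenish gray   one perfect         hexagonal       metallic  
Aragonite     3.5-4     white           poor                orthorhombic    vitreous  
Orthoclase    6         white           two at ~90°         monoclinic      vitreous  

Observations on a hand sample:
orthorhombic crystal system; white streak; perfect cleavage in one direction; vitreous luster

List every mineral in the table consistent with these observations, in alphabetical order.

Barite, Sillimanite, Topaz

Orthorhombic crystal system — only Sillimanite, Barite, Topaz, Goethite, Anhydrite, Aragonite remain.
White streak excludes Goethite.
Perfect cleavage in one direction is inconsistent with Anhydrite, Aragonite.
Vitreous luster — no further eliminations.
The minerals that satisfy all observations are Barite, Sillimanite, Topaz.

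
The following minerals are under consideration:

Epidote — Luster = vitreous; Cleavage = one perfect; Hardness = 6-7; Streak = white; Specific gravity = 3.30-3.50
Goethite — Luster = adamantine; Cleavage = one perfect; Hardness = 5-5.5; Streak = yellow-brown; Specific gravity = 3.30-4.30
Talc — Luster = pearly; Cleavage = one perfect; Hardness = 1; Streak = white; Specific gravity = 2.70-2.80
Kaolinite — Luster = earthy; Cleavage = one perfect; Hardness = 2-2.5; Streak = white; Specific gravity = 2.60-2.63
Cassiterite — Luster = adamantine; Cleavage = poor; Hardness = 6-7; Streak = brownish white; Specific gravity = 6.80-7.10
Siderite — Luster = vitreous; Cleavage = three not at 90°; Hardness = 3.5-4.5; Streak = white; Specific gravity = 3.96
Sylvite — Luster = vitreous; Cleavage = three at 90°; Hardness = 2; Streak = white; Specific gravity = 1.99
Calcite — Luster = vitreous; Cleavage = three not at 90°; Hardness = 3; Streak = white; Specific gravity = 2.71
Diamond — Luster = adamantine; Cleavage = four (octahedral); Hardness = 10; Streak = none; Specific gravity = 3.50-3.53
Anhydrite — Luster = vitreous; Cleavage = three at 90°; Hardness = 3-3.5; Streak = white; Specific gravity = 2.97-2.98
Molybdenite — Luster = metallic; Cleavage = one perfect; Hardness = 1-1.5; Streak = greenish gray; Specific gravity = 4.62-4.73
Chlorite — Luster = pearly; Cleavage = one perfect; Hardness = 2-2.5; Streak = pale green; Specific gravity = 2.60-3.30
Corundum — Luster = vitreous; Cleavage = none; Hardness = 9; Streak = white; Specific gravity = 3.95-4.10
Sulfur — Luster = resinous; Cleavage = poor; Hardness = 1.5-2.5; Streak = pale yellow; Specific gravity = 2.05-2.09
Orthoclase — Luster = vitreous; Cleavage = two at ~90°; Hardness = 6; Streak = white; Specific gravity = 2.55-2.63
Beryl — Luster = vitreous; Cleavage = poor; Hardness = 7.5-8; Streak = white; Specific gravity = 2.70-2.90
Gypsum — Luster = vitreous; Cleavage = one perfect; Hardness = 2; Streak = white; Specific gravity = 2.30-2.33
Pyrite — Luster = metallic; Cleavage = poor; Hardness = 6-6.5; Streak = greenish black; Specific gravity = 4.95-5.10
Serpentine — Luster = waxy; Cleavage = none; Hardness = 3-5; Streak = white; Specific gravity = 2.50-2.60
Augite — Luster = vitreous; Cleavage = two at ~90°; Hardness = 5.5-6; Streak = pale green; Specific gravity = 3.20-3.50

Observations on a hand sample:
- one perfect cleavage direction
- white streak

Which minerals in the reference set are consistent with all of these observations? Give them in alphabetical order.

One perfect cleavage direction — Epidote, Goethite, Talc, Kaolinite, Molybdenite, Chlorite, Gypsum remain.
White streak eliminates Goethite, Molybdenite, Chlorite.
Remaining candidates: Epidote, Gypsum, Kaolinite, Talc.

Epidote, Gypsum, Kaolinite, Talc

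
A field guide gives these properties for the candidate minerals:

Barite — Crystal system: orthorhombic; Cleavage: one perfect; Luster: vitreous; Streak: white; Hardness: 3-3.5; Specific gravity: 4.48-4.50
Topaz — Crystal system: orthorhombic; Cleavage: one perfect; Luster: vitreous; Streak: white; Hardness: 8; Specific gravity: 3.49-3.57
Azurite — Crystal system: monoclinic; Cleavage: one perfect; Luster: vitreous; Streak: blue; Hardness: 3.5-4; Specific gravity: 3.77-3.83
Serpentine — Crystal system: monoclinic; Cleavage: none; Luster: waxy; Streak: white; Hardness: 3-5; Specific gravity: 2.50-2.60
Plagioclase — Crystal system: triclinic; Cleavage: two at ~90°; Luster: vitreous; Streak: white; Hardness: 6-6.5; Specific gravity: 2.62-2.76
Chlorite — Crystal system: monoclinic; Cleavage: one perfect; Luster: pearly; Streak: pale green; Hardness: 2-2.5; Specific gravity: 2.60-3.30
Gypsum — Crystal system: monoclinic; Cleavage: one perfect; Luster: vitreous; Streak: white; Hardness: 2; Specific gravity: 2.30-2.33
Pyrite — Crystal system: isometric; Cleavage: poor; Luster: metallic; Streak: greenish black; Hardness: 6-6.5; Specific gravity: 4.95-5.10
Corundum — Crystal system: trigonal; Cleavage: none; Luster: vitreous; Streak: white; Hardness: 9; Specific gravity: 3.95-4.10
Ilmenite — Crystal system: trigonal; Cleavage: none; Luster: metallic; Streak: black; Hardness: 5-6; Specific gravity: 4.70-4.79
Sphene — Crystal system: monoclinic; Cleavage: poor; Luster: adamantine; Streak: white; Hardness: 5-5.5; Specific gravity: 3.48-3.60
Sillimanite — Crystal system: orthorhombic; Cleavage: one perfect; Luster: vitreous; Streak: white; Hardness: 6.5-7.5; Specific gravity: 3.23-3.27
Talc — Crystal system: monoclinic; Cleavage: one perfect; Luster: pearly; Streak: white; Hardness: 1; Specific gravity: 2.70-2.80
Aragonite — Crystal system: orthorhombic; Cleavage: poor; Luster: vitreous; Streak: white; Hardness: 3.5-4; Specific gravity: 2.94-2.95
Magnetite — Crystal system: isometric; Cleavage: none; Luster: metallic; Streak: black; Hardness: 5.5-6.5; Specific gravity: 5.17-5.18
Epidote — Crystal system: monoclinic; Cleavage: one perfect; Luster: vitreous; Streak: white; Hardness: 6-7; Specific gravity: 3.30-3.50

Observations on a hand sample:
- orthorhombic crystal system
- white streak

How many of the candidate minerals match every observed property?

4

Orthorhombic crystal system — only Barite, Topaz, Sillimanite, Aragonite remain.
White streak — every remaining candidate is consistent.
The minerals that satisfy all observations are Aragonite, Barite, Sillimanite, Topaz.
That is 4 minerals.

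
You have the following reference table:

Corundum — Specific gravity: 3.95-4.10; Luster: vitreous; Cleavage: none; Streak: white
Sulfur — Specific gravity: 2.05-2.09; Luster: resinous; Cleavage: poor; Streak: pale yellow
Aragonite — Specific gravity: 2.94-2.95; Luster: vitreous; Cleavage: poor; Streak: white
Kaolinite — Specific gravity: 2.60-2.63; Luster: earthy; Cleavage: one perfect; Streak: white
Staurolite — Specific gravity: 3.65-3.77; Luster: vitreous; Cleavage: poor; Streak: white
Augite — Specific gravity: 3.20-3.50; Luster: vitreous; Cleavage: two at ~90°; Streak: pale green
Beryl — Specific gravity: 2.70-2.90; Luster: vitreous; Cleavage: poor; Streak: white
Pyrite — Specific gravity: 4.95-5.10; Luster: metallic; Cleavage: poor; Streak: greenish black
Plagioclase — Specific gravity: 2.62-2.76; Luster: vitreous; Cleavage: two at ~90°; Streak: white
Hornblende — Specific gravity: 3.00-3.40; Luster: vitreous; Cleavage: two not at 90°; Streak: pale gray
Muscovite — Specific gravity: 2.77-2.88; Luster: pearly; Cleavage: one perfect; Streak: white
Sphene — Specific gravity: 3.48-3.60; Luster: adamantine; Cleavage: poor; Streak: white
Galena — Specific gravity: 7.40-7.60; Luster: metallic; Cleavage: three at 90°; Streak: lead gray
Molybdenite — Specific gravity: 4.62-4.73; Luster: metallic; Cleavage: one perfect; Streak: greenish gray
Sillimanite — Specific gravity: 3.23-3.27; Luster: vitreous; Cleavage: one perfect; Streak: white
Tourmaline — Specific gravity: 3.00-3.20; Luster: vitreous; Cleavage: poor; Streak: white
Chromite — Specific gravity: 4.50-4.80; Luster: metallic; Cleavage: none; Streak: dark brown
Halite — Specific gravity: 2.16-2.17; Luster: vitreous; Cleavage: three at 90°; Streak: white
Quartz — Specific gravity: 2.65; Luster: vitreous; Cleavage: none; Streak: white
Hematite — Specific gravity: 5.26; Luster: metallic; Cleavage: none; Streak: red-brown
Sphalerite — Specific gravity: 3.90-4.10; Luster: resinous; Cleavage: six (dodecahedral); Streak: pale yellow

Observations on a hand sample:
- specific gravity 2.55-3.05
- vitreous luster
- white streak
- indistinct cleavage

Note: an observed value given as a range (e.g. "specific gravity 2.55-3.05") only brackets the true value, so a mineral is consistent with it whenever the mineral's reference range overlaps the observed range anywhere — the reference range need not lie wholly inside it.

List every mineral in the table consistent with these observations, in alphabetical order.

Aragonite, Beryl, Tourmaline

Specific gravity 2.55-3.05: Aragonite, Kaolinite, Beryl, Plagioclase, Hornblende, Muscovite, Tourmaline, Quartz remain.
Vitreous luster excludes Kaolinite, Muscovite.
White streak eliminates Hornblende.
Indistinct cleavage eliminates Plagioclase, Quartz.
The minerals that satisfy all observations are Aragonite, Beryl, Tourmaline.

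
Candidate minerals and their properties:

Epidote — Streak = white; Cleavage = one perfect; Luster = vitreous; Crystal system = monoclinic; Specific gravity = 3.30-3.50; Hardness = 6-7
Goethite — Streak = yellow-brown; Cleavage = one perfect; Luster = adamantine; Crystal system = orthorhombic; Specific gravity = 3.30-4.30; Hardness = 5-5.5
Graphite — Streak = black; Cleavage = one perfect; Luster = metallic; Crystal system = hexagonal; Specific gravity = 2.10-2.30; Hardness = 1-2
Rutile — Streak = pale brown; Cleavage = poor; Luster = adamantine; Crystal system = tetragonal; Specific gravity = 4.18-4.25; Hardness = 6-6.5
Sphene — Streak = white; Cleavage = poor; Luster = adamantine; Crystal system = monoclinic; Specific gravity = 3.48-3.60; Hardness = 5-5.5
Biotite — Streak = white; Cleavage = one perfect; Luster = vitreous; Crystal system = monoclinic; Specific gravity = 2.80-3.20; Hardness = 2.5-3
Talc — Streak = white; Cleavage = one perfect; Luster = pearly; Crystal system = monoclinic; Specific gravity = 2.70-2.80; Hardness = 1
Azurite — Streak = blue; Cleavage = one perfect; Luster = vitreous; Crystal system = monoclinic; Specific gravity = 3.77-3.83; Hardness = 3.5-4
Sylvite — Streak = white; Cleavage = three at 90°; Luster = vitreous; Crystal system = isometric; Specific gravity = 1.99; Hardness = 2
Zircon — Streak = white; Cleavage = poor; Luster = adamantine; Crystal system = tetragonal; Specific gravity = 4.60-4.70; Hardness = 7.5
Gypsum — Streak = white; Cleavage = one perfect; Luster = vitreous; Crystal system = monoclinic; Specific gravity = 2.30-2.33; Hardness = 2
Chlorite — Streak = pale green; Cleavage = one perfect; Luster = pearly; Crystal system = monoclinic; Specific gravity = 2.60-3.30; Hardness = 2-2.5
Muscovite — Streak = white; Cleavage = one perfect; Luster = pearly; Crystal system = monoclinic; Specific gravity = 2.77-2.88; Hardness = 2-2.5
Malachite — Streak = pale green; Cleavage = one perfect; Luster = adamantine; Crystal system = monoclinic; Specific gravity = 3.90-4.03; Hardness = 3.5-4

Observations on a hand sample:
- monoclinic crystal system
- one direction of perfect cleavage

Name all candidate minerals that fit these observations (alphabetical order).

Azurite, Biotite, Chlorite, Epidote, Gypsum, Malachite, Muscovite, Talc

Monoclinic crystal system excludes Goethite, Graphite, Rutile, Sylvite, Zircon.
One direction of perfect cleavage rules out Sphene.
Consistent with every observation: Azurite, Biotite, Chlorite, Epidote, Gypsum, Malachite, Muscovite, Talc.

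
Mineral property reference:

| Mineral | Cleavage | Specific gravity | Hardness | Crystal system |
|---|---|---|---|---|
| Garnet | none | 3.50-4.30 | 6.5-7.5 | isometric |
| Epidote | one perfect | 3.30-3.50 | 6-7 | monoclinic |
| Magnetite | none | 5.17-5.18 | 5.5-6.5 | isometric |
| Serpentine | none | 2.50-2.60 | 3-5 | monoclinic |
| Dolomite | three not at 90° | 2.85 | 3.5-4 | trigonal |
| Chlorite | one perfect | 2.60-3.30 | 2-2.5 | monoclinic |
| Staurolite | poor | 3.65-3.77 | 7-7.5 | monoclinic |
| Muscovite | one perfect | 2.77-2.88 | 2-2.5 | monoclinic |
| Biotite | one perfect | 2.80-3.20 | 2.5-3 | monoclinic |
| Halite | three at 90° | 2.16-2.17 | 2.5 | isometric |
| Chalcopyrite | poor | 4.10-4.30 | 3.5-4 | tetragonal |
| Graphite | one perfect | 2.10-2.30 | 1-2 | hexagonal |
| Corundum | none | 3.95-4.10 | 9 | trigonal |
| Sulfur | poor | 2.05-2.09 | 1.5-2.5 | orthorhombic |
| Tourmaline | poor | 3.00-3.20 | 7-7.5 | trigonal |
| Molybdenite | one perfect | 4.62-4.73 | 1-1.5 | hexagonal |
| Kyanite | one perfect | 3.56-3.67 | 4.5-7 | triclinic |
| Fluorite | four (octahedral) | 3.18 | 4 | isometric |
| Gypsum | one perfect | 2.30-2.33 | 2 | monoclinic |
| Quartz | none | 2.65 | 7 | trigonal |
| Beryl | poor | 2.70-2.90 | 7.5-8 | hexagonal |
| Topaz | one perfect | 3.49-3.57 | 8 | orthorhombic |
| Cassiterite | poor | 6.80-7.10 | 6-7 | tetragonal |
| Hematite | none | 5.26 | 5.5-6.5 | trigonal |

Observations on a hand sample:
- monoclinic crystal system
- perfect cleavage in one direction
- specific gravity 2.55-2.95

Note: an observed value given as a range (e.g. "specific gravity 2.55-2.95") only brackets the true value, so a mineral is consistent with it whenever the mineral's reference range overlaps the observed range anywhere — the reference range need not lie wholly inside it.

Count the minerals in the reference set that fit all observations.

Monoclinic crystal system — leaves Epidote, Serpentine, Chlorite, Staurolite, Muscovite, Biotite, Gypsum.
Perfect cleavage in one direction rules out Serpentine, Staurolite.
Specific gravity 2.55-2.95 is inconsistent with Epidote, Gypsum.
Consistent with every observation: Biotite, Chlorite, Muscovite.
That is 3 minerals.

3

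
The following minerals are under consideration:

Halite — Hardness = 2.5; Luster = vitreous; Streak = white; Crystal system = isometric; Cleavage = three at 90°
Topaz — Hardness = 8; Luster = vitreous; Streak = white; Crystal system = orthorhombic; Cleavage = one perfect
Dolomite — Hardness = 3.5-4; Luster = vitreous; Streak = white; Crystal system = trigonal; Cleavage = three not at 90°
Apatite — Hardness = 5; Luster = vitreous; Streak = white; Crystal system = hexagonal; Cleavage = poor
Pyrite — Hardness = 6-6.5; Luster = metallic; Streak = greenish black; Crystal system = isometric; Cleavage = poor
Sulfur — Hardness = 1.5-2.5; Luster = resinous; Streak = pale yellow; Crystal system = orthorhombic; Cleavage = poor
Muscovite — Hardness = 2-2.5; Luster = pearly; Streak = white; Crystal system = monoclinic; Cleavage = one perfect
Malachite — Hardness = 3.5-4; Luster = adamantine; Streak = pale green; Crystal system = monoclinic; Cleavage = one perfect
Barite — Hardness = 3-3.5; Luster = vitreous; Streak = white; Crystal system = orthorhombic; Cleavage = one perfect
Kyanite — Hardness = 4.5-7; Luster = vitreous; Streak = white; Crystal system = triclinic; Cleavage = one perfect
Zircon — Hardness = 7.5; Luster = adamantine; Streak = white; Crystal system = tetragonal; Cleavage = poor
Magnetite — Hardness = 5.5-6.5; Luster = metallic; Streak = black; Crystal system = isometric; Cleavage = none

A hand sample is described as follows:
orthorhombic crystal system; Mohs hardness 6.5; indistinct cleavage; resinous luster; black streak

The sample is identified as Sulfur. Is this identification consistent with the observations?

Orthorhombic crystal system — matches Sulfur (orthorhombic system).
Mohs hardness 6.5 — Sulfur has hardness 1.5-2.5; which does not match.
Indistinct cleavage — matches Sulfur (cleavage poor).
Resinous luster — matches Sulfur (resinous luster).
Black streak — Sulfur has pale yellow streak; which does not match.
2 of the observed properties are inconsistent with Sulfur.

Inconsistent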